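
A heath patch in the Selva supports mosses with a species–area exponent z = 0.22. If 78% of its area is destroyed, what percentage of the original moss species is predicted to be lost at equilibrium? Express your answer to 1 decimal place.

28.3%

S_new/S_old = (A_new/A_old)^z = 0.22^0.22
= exp(0.22 × ln 0.22) = exp(0.22 × -1.5141) = exp(-0.3331) ≈ 0.7167
Fraction lost = 1 − 0.7167 = 0.2833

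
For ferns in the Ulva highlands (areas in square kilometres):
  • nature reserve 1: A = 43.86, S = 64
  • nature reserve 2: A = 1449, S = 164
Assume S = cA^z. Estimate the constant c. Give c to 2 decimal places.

23.14

z = ln(S₂/S₁) / ln(A₂/A₁) = ln(164/64) / ln(1449/43.86) = 0.9410 / 3.4976 = 0.2690
c = S₁ / A₁^z = 64 / 43.86^0.2690 = 64 / 2.766 = 23.14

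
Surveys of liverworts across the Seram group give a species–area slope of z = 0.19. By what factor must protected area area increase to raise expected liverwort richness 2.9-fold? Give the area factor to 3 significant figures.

(A₂/A₁)^0.19 = 2.9, so A₂/A₁ = 2.9^(1/0.19) = 2.9^5.263
ln(A₂/A₁) = ln 2.9 / 0.19 = 1.0647 / 0.19 = 5.6037
A₂/A₁ = e^5.6037 ≈ 271.4

271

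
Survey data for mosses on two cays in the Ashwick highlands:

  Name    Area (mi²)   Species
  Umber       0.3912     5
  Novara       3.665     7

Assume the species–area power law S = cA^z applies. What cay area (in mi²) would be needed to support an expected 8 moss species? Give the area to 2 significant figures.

8.9 mi²

z = ln(7/5) / ln(3.665/0.3912) = 0.3365 / 2.2374 = 0.1504
c = 5 / 0.3912^0.1504 = 5 / 0.8684 = 5.758
A = (8/5.758)^(1/0.1504) ⇒ ln A = ln(1.389)/0.1504 = 2.1867
A = e^2.1867 ≈ 8.906 mi²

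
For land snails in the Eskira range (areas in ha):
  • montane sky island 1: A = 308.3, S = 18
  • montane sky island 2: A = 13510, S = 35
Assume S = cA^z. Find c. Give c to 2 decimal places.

6.57

z = ln(S₂/S₁) / ln(A₂/A₁) = ln(35/18) / ln(13510/308.3) = 0.6650 / 3.7801 = 0.1759
c = S₁ / A₁^z = 18 / 308.3^0.1759 = 18 / 2.741 = 6.568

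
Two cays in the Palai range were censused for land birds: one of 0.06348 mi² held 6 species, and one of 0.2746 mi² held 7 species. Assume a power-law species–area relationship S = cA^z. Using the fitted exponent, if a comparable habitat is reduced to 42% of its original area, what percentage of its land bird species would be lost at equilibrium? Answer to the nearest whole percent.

9%

z = ln(7/6) / ln(0.2746/0.06348) = 0.1542 / 1.4646 = 0.1053
S_new/S_old = (A_new/A_old)^z = 0.42^0.1053 = exp(0.1053 × -0.8675) = 0.9127
Fraction lost = 1 − 0.9127 = 0.08726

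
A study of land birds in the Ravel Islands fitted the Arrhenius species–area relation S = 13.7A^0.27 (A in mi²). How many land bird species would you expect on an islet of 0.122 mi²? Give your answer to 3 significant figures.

S = 13.7 × 0.122^0.27 = 13.7 × 0.5667 ≈ 7.763

7.76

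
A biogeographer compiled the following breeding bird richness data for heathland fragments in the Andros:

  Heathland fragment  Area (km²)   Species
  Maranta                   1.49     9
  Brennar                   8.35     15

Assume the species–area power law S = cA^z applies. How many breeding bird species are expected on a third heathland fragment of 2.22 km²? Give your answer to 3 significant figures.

z = ln(15/9) / ln(8.35/1.49) = 0.5108 / 1.7235 = 0.2964
c = 9 / 1.49^0.2964 = 9 / 1.125 = 7.997
S₃ = 7.997 × 2.22^0.2964 = 7.997 × 1.267 ≈ 10.13

10.1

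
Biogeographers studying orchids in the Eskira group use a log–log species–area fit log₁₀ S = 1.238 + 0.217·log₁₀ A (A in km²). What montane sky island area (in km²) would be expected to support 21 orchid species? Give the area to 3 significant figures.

21 = 17.3 × A^0.217  ⇒  A^0.217 = 21/17.3 = 1.214
ln A = ln(1.214) / 0.217 = 0.1939 / 0.217 = 0.8937
A = e^0.8937 ≈ 2.444 km²

2.44 km²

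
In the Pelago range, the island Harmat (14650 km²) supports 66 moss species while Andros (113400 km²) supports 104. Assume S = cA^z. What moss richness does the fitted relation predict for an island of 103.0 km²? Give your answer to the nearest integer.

z = ln(104/66) / ln(113400/14650) = 0.4547 / 2.0465 = 0.2222
c = 66 / 14650^0.2222 = 66 / 8.427 = 7.832
S₃ = 7.832 × 103^0.2222 = 7.832 × 2.801 ≈ 21.94

22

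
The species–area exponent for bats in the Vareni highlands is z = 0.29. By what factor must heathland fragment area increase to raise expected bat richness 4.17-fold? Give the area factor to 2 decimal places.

(A₂/A₁)^0.29 = 4.17, so A₂/A₁ = 4.17^(1/0.29) = 4.17^3.448
ln(A₂/A₁) = ln 4.17 / 0.29 = 1.4279 / 0.29 = 4.9238
A₂/A₁ = e^4.9238 ≈ 137.5

137.53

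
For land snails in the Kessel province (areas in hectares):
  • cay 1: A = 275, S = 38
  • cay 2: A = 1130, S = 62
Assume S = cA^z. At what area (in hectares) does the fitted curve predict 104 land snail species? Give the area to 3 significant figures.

5030 hectares

z = ln(62/38) / ln(1130/275) = 0.4895 / 1.4132 = 0.3464
c = 38 / 275^0.3464 = 38 / 6.999 = 5.43
A = (104/5.43)^(1/0.3464) ⇒ ln A = ln(19.15)/0.3464 = 8.5232
A = e^8.5232 ≈ 5030 hectares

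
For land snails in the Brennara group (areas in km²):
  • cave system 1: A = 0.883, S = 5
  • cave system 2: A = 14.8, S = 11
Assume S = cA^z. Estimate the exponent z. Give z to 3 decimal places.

Taking logs: ln S = ln c + z ln A, so z = (ln S₂ − ln S₁)/(ln A₂ − ln A₁).
z = ln(11/5) / ln(14.8/0.883) = ln(2.2) / ln(16.76) = 0.7885 / 2.8191 = 0.2797

0.280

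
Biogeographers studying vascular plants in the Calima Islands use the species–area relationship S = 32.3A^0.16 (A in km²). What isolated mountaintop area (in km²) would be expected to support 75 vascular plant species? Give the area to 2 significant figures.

190 km²

75 = 32.3 × A^0.16  ⇒  A^0.16 = 75/32.3 = 2.322
ln A = ln(2.322) / 0.16 = 0.8424 / 0.16 = 5.2651
A = e^5.2651 ≈ 193.5 km²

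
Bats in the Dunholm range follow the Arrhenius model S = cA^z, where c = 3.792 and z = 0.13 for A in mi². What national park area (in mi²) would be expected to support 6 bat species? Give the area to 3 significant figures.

34.1 mi²

6 = 3.792 × A^0.13  ⇒  A^0.13 = 6/3.792 = 1.582
ln A = ln(1.582) / 0.13 = 0.4589 / 0.13 = 3.5297
A = e^3.5297 ≈ 34.12 mi²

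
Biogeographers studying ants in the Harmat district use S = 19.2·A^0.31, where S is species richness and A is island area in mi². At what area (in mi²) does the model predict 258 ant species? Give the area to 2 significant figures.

4400 mi²

258 = 19.2 × A^0.31  ⇒  A^0.31 = 258/19.2 = 13.44
ln A = ln(13.44) / 0.31 = 2.5980 / 0.31 = 8.3808
A = e^8.3808 ≈ 4363 mi²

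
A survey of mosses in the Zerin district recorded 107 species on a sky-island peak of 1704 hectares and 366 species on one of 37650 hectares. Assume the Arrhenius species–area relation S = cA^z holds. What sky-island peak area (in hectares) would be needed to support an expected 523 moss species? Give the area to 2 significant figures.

92000 hectares

z = ln(366/107) / ln(37650/1704) = 1.2298 / 3.0954 = 0.3973
c = 107 / 1704^0.3973 = 107 / 19.23 = 5.565
A = (523/5.565)^(1/0.3973) ⇒ ln A = ln(93.97)/0.3973 = 11.4345
A = e^11.4345 ≈ 92458 hectares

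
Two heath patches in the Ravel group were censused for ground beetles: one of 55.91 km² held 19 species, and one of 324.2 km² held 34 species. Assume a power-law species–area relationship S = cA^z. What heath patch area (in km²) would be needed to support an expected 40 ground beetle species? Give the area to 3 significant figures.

530 km²

z = ln(34/19) / ln(324.2/55.91) = 0.5819 / 1.7576 = 0.3311
c = 19 / 55.91^0.3311 = 19 / 3.789 = 5.014
A = (40/5.014)^(1/0.3311) ⇒ ln A = ln(7.978)/0.3311 = 6.2722
A = e^6.2722 ≈ 529.7 km²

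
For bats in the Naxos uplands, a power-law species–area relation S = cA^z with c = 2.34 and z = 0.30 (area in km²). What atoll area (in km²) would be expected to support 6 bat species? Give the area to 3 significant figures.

6 = 2.34 × A^0.3  ⇒  A^0.3 = 6/2.34 = 2.564
ln A = ln(2.564) / 0.3 = 0.9416 / 0.3 = 3.1387
A = e^3.1387 ≈ 23.07 km²

23.1 km²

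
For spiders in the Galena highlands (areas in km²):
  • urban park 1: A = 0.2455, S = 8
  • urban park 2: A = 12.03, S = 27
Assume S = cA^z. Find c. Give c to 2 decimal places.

z = ln(S₂/S₁) / ln(A₂/A₁) = ln(27/8) / ln(12.03/0.2455) = 1.2164 / 3.8919 = 0.3125
c = S₁ / A₁^z = 8 / 0.2455^0.3125 = 8 / 0.6447 = 12.41

12.41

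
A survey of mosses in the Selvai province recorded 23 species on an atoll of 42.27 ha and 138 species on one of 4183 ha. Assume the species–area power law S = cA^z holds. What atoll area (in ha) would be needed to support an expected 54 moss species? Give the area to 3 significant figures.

377 ha

z = ln(138/23) / ln(4183/42.27) = 1.7918 / 4.5947 = 0.3900
c = 23 / 42.27^0.3900 = 23 / 4.306 = 5.341
A = (54/5.341)^(1/0.3900) ⇒ ln A = ln(10.11)/0.3900 = 5.9327
A = e^5.9327 ≈ 377.2 ha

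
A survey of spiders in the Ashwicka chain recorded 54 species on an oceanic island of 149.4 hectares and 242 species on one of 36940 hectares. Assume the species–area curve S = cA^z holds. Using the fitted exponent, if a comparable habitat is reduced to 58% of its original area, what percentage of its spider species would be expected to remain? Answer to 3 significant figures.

z = ln(242/54) / ln(36940/149.4) = 1.5000 / 5.5104 = 0.2722
S_new/S_old = (A_new/A_old)^z = 0.58^0.2722 = exp(0.2722 × -0.5447) = 0.8622

86.2%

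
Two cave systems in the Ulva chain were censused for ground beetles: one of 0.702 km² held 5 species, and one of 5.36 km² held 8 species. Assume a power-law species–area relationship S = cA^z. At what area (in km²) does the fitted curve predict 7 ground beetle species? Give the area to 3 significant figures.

3.01 km²

z = ln(8/5) / ln(5.36/0.702) = 0.4700 / 2.0328 = 0.2312
c = 5 / 0.702^0.2312 = 5 / 0.9214 = 5.426
A = (7/5.426)^(1/0.2312) ⇒ ln A = ln(1.29)/0.2312 = 1.1014
A = e^1.1014 ≈ 3.008 km²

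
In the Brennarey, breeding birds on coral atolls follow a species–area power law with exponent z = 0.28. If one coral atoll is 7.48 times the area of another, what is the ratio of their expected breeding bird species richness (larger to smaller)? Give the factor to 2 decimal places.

S₂/S₁ = (A₂/A₁)^z = 7.48^0.28
ln(S₂/S₁) = 0.28 × ln 7.48 = 0.28 × 2.0122 = 0.5634
S₂/S₁ = e^0.5634 ≈ 1.757

1.76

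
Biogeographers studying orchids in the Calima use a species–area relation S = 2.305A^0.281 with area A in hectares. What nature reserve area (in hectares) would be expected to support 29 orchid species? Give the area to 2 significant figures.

8200 hectares

29 = 2.305 × A^0.281  ⇒  A^0.281 = 29/2.305 = 12.58
ln A = ln(12.58) / 0.281 = 2.5322 / 0.281 = 9.0114
A = e^9.0114 ≈ 8196 hectares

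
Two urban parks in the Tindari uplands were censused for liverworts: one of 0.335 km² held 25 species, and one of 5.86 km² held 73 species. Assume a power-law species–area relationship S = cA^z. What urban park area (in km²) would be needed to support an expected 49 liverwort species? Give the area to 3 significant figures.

z = ln(73/25) / ln(5.86/0.335) = 1.0716 / 2.8618 = 0.3744
c = 25 / 0.335^0.3744 = 25 / 0.664 = 37.65
A = (49/37.65)^(1/0.3744) ⇒ ln A = ln(1.301)/0.3744 = 0.7035
A = e^0.7035 ≈ 2.021 km²

2.02 km²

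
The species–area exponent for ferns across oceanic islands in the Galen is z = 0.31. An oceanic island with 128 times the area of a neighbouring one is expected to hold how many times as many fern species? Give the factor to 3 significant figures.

S₂/S₁ = (A₂/A₁)^z = 128^0.31
ln(S₂/S₁) = 0.31 × ln 128 = 0.31 × 4.8520 = 1.5041
S₂/S₁ = e^1.5041 ≈ 4.5

4.50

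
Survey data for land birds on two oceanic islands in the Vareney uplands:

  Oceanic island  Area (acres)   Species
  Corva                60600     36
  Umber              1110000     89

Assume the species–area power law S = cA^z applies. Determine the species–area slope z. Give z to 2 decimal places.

Taking logs: ln S = ln c + z ln A, so z = (ln S₂ − ln S₁)/(ln A₂ − ln A₁).
z = ln(89/36) / ln(1110000/60600) = ln(2.472) / ln(18.32) = 0.9051 / 2.9078 = 0.3113

0.31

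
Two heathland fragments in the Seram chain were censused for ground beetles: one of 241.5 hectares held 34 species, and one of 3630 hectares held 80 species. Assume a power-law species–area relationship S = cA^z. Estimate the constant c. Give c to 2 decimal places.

z = ln(S₂/S₁) / ln(A₂/A₁) = ln(80/34) / ln(3630/241.5) = 0.8557 / 2.7101 = 0.3157
c = S₁ / A₁^z = 34 / 241.5^0.3157 = 34 / 5.654 = 6.013

6.01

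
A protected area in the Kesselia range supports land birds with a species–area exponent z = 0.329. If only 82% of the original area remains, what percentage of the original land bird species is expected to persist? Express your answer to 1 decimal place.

93.7%

S_new/S_old = (A_new/A_old)^z = 0.82^0.329
= exp(0.329 × ln 0.82) = exp(0.329 × -0.1985) = exp(-0.0653) ≈ 0.9368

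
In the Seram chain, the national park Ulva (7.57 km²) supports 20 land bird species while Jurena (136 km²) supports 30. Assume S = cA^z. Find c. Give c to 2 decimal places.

z = ln(S₂/S₁) / ln(A₂/A₁) = ln(30/20) / ln(136/7.57) = 0.4055 / 2.8885 = 0.1404
c = S₁ / A₁^z = 20 / 7.57^0.1404 = 20 / 1.329 = 15.05

15.05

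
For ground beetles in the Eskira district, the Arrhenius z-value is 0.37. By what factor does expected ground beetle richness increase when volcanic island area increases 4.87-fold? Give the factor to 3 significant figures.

1.80

S₂/S₁ = (A₂/A₁)^z = 4.87^0.37
ln(S₂/S₁) = 0.37 × ln 4.87 = 0.37 × 1.5831 = 0.5857
S₂/S₁ = e^0.5857 ≈ 1.796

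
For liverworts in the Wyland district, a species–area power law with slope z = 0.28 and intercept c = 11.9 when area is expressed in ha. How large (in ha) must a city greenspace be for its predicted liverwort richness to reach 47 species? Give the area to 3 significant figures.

47 = 11.9 × A^0.28  ⇒  A^0.28 = 47/11.9 = 3.95
ln A = ln(3.95) / 0.28 = 1.3736 / 0.28 = 4.9057
A = e^4.9057 ≈ 135.1 ha

135 ha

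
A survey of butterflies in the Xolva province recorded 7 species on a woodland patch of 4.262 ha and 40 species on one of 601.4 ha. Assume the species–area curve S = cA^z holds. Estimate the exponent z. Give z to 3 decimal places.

Taking logs: ln S = ln c + z ln A, so z = (ln S₂ − ln S₁)/(ln A₂ − ln A₁).
z = ln(40/7) / ln(601.4/4.262) = ln(5.714) / ln(141.1) = 1.7430 / 4.9495 = 0.3521

0.352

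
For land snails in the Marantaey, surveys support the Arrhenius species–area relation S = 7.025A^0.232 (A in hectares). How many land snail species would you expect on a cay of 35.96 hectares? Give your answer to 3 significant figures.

S = 7.025 × 35.96^0.232
ln S = ln 7.025 + 0.232 × ln 35.96 = 1.9495 + 0.232 × 3.5824 = 2.7806
S = e^2.7806 ≈ 16.13

16.1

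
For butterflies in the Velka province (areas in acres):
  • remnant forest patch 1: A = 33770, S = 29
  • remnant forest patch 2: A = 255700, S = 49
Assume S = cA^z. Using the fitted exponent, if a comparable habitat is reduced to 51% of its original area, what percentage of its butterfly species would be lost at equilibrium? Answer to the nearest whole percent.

16%

z = ln(49/29) / ln(255700/33770) = 0.5245 / 2.0244 = 0.2591
S_new/S_old = (A_new/A_old)^z = 0.51^0.2591 = exp(0.2591 × -0.6733) = 0.8399
Fraction lost = 1 − 0.8399 = 0.1601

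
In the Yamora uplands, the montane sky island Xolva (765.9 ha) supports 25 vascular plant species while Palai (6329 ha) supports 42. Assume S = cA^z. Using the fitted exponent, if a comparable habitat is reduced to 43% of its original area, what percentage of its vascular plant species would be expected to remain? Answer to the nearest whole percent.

z = ln(42/25) / ln(6329/765.9) = 0.5188 / 2.1118 = 0.2457
S_new/S_old = (A_new/A_old)^z = 0.43^0.2457 = exp(0.2457 × -0.8440) = 0.8128

81%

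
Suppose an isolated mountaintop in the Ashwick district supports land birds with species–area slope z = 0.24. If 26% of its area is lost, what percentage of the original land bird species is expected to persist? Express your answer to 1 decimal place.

S_new/S_old = (A_new/A_old)^z = 0.74^0.24
= exp(0.24 × ln 0.74) = exp(0.24 × -0.3011) = exp(-0.0723) ≈ 0.9303

93.0%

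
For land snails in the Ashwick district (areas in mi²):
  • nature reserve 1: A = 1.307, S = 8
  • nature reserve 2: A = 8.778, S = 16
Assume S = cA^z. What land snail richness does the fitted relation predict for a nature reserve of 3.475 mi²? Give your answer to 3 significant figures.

z = ln(16/8) / ln(8.778/1.307) = 0.6931 / 1.9045 = 0.3639
c = 8 / 1.307^0.3639 = 8 / 1.102 = 7.257
S₃ = 7.257 × 3.475^0.3639 = 7.257 × 1.574 ≈ 11.42

11.4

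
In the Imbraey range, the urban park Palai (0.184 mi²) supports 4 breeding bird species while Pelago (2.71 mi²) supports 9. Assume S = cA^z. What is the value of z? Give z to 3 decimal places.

0.301

Taking logs: ln S = ln c + z ln A, so z = (ln S₂ − ln S₁)/(ln A₂ − ln A₁).
z = ln(9/4) / ln(2.71/0.184) = ln(2.25) / ln(14.73) = 0.8109 / 2.6898 = 0.3015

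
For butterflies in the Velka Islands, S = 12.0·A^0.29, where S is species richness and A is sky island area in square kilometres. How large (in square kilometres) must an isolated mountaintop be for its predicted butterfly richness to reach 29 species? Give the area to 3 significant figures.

21.0 square kilometres

29 = 12 × A^0.29  ⇒  A^0.29 = 29/12 = 2.417
ln A = ln(2.417) / 0.29 = 0.8824 / 0.29 = 3.0427
A = e^3.0427 ≈ 20.96 square kilometres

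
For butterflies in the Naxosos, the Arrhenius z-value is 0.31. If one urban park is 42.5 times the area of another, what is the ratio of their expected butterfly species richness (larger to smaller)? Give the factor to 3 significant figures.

S₂/S₁ = (A₂/A₁)^z = 42.5^0.31
ln(S₂/S₁) = 0.31 × ln 42.5 = 0.31 × 3.7495 = 1.1623
S₂/S₁ = e^1.1623 ≈ 3.197

3.20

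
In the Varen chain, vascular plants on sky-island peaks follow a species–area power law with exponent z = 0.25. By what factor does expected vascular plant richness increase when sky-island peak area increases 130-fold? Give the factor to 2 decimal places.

3.38

S₂/S₁ = (A₂/A₁)^z = 130^0.25
ln(S₂/S₁) = 0.25 × ln 130 = 0.25 × 4.8675 = 1.2169
S₂/S₁ = e^1.2169 ≈ 3.377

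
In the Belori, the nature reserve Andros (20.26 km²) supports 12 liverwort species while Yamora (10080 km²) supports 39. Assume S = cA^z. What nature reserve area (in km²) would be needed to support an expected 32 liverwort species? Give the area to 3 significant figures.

z = ln(39/12) / ln(10080/20.26) = 1.1787 / 6.2097 = 0.1898
c = 12 / 20.26^0.1898 = 12 / 1.77 = 6.779
A = (32/6.779)^(1/0.1898) ⇒ ln A = ln(4.72)/0.1898 = 8.1761
A = e^8.1761 ≈ 3555 km²

3550 km²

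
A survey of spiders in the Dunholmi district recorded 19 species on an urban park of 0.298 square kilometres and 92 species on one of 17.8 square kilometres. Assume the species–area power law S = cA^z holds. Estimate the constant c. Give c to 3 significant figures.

z = ln(S₂/S₁) / ln(A₂/A₁) = ln(92/19) / ln(17.8/0.298) = 1.5773 / 4.0899 = 0.3857
c = S₁ / A₁^z = 19 / 0.298^0.3857 = 19 / 0.6269 = 30.31

30.3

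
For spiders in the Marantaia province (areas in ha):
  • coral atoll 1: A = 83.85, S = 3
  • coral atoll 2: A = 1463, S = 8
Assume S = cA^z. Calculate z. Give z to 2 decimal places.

0.34

Taking logs: ln S = ln c + z ln A, so z = (ln S₂ − ln S₁)/(ln A₂ − ln A₁).
z = ln(8/3) / ln(1463/83.85) = ln(2.667) / ln(17.45) = 0.9808 / 2.8592 = 0.3430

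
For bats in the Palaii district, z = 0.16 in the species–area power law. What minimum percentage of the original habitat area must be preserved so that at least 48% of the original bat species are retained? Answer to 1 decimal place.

1.0%

Need (A_new/A_old)^0.16 = 0.48, so A_new/A_old = 0.48^(1/0.16) = 0.48^6.25
ln(A_new/A_old) = ln 0.48 / 0.16 = -0.7340 / 0.16 = -4.5873
A_new/A_old = e^-4.5873 ≈ 0.01018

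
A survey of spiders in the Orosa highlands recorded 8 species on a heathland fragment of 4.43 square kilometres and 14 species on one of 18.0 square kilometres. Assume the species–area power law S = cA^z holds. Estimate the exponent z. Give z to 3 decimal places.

0.399

Taking logs: ln S = ln c + z ln A, so z = (ln S₂ − ln S₁)/(ln A₂ − ln A₁).
z = ln(14/8) / ln(18/4.43) = ln(1.75) / ln(4.063) = 0.5596 / 1.4020 = 0.3992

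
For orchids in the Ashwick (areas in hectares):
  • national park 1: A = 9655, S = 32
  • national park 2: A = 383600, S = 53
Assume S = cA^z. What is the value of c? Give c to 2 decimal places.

z = ln(S₂/S₁) / ln(A₂/A₁) = ln(53/32) / ln(383600/9655) = 0.5046 / 3.6821 = 0.1370
c = S₁ / A₁^z = 32 / 9655^0.1370 = 32 / 3.516 = 9.102

9.10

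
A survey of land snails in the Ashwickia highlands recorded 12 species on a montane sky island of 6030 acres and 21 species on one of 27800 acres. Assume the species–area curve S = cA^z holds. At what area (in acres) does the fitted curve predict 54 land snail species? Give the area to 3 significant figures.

367000 acres

z = ln(21/12) / ln(27800/6030) = 0.5596 / 1.5283 = 0.3662
c = 12 / 6030^0.3662 = 12 / 24.22 = 0.4954
A = (54/0.4954)^(1/0.3662) ⇒ ln A = ln(109)/0.3662 = 12.8121
A = e^12.8121 ≈ 366619 acres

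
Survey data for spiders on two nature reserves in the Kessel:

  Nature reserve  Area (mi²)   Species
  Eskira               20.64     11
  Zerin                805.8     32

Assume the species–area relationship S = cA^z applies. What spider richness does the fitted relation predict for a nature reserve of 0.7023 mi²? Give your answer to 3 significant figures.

4.11

z = ln(32/11) / ln(805.8/20.64) = 1.0678 / 3.6646 = 0.2914
c = 11 / 20.64^0.2914 = 11 / 2.416 = 4.553
S₃ = 4.553 × 0.7023^0.2914 = 4.553 × 0.9021 ≈ 4.107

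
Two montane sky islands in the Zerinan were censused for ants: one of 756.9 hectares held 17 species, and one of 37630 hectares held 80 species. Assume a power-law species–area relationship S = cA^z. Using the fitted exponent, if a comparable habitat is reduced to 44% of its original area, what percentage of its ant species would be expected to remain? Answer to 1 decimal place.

72.2%

z = ln(80/17) / ln(37630/756.9) = 1.5488 / 3.9063 = 0.3965
S_new/S_old = (A_new/A_old)^z = 0.44^0.3965 = exp(0.3965 × -0.8210) = 0.7222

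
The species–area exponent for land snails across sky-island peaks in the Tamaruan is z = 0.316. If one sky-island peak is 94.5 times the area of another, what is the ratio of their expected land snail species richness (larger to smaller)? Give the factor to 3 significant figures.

S₂/S₁ = (A₂/A₁)^z = 94.5^0.316
ln(S₂/S₁) = 0.316 × ln 94.5 = 0.316 × 4.5486 = 1.4374
S₂/S₁ = e^1.4374 ≈ 4.21

4.21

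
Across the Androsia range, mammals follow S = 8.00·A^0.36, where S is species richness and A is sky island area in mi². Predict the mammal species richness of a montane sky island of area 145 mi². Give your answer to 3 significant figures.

S = 8 × 145^0.36
ln S = ln 8 + 0.36 × ln 145 = 2.0794 + 0.36 × 4.9767 = 3.8711
S = e^3.8711 ≈ 47.99

48.0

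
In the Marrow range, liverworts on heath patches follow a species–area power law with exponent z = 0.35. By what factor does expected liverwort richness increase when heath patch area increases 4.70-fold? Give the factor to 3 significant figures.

S₂/S₁ = (A₂/A₁)^z = 4.7^0.35
ln(S₂/S₁) = 0.35 × ln 4.7 = 0.35 × 1.5476 = 0.5416
S₂/S₁ = e^0.5416 ≈ 1.719

1.72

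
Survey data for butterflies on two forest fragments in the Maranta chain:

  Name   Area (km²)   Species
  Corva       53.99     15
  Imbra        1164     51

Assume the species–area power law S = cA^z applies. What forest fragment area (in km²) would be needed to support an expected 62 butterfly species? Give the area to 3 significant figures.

z = ln(51/15) / ln(1164/53.99) = 1.2238 / 3.0708 = 0.3985
c = 15 / 53.99^0.3985 = 15 / 4.902 = 3.06
A = (62/3.06)^(1/0.3985) ⇒ ln A = ln(20.26)/0.3985 = 7.5497
A = e^7.5497 ≈ 1900 km²

1900 km²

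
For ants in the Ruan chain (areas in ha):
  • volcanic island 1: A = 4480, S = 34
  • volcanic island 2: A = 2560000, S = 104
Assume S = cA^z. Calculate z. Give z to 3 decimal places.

0.176

Taking logs: ln S = ln c + z ln A, so z = (ln S₂ − ln S₁)/(ln A₂ − ln A₁).
z = ln(104/34) / ln(2560000/4480) = ln(3.059) / ln(571.4) = 1.1180 / 6.3481 = 0.1761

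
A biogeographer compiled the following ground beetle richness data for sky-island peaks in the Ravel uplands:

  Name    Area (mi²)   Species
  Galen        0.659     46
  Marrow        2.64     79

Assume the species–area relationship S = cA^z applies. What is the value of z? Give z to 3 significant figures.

Taking logs: ln S = ln c + z ln A, so z = (ln S₂ − ln S₁)/(ln A₂ − ln A₁).
z = ln(79/46) / ln(2.64/0.659) = ln(1.717) / ln(4.006) = 0.5408 / 1.3878 = 0.3897

0.390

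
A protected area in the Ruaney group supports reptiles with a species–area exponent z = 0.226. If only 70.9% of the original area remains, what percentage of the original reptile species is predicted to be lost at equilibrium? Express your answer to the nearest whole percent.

S_new/S_old = (A_new/A_old)^z = 0.709^0.226
= exp(0.226 × ln 0.709) = exp(0.226 × -0.3439) = exp(-0.0777) ≈ 0.9252
Fraction lost = 1 − 0.9252 = 0.07478

7%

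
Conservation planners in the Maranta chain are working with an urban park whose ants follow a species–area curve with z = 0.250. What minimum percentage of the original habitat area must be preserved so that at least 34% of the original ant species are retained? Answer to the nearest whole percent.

1%

Need (A_new/A_old)^0.25 = 0.34, so A_new/A_old = 0.34^(1/0.25) = 0.34^4
ln(A_new/A_old) = ln 0.34 / 0.25 = -1.0788 / 0.25 = -4.3152
A_new/A_old = e^-4.3152 ≈ 0.01336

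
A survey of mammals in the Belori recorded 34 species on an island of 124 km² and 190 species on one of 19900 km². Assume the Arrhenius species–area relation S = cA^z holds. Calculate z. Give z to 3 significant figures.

Taking logs: ln S = ln c + z ln A, so z = (ln S₂ − ln S₁)/(ln A₂ − ln A₁).
z = ln(190/34) / ln(19900/124) = ln(5.588) / ln(160.5) = 1.7207 / 5.0782 = 0.3388

0.339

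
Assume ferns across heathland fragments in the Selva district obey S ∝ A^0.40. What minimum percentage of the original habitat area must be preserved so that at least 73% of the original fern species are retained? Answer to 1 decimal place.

45.5%

Need (A_new/A_old)^0.4 = 0.73, so A_new/A_old = 0.73^(1/0.4) = 0.73^2.5
ln(A_new/A_old) = ln 0.73 / 0.4 = -0.3147 / 0.4 = -0.7868
A_new/A_old = e^-0.7868 ≈ 0.4553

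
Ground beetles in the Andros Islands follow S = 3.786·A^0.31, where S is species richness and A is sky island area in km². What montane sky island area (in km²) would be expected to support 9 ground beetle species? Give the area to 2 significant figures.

9 = 3.786 × A^0.31  ⇒  A^0.31 = 9/3.786 = 2.377
ln A = ln(2.377) / 0.31 = 0.8659 / 0.31 = 2.7933
A = e^2.7933 ≈ 16.33 km²

16 km²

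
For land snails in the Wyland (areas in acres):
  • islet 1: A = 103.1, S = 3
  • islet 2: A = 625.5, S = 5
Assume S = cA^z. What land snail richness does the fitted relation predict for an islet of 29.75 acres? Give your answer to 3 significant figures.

z = ln(5/3) / ln(625.5/103.1) = 0.5108 / 1.8029 = 0.2833
c = 3 / 103.1^0.2833 = 3 / 3.719 = 0.8066
S₃ = 0.8066 × 29.75^0.2833 = 0.8066 × 2.615 ≈ 2.11

2.11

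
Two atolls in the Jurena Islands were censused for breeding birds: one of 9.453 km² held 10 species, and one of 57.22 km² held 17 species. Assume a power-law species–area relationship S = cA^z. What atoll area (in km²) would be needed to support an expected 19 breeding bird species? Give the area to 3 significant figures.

z = ln(17/10) / ln(57.22/9.453) = 0.5306 / 1.8006 = 0.2947
c = 10 / 9.453^0.2947 = 10 / 1.939 = 5.158
A = (19/5.158)^(1/0.2947) ⇒ ln A = ln(3.683)/0.2947 = 4.4243
A = e^4.4243 ≈ 83.46 km²

83.5 km²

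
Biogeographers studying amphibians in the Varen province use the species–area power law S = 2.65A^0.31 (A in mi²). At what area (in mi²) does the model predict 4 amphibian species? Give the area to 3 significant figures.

3.77 mi²

4 = 2.65 × A^0.31  ⇒  A^0.31 = 4/2.65 = 1.509
ln A = ln(1.509) / 0.31 = 0.4117 / 0.31 = 1.3282
A = e^1.3282 ≈ 3.774 mi²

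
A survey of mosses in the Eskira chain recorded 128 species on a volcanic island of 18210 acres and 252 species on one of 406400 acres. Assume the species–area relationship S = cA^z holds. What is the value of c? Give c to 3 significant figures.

15.1

z = ln(S₂/S₁) / ln(A₂/A₁) = ln(252/128) / ln(406400/18210) = 0.6774 / 3.1054 = 0.2181
c = S₁ / A₁^z = 128 / 18210^0.2181 = 128 / 8.498 = 15.06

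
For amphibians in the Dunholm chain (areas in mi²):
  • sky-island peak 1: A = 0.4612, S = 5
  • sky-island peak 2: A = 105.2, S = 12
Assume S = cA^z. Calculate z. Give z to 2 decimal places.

Taking logs: ln S = ln c + z ln A, so z = (ln S₂ − ln S₁)/(ln A₂ − ln A₁).
z = ln(12/5) / ln(105.2/0.4612) = ln(2.4) / ln(228.1) = 0.8755 / 5.4298 = 0.1612

0.16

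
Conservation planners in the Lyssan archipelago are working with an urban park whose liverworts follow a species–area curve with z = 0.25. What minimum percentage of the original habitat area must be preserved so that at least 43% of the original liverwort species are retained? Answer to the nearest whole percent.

3%

Need (A_new/A_old)^0.25 = 0.43, so A_new/A_old = 0.43^(1/0.25) = 0.43^4
ln(A_new/A_old) = ln 0.43 / 0.25 = -0.8440 / 0.25 = -3.3759
A_new/A_old = e^-3.3759 ≈ 0.03419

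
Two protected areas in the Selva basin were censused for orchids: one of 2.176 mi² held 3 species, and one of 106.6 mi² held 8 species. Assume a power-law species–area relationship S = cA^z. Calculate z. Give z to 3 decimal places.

0.252

Taking logs: ln S = ln c + z ln A, so z = (ln S₂ − ln S₁)/(ln A₂ − ln A₁).
z = ln(8/3) / ln(106.6/2.176) = ln(2.667) / ln(48.99) = 0.9808 / 3.8916 = 0.2520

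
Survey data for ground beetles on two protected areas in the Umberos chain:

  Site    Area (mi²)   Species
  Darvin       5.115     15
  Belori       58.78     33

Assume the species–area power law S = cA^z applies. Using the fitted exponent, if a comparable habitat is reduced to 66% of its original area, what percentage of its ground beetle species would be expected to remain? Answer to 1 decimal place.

87.4%

z = ln(33/15) / ln(58.78/5.115) = 0.7885 / 2.4416 = 0.3229
S_new/S_old = (A_new/A_old)^z = 0.66^0.3229 = exp(0.3229 × -0.4155) = 0.8744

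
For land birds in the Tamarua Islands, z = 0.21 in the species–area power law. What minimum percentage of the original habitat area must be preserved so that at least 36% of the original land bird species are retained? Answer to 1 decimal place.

0.8%

Need (A_new/A_old)^0.21 = 0.36, so A_new/A_old = 0.36^(1/0.21) = 0.36^4.762
ln(A_new/A_old) = ln 0.36 / 0.21 = -1.0217 / 0.21 = -4.8650
A_new/A_old = e^-4.8650 ≈ 0.007712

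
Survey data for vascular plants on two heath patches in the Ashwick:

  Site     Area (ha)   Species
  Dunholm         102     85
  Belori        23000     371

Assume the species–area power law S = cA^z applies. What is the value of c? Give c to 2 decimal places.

24.16

z = ln(S₂/S₁) / ln(A₂/A₁) = ln(371/85) / ln(23000/102) = 1.4736 / 5.4183 = 0.2720
c = S₁ / A₁^z = 85 / 102^0.2720 = 85 / 3.518 = 24.16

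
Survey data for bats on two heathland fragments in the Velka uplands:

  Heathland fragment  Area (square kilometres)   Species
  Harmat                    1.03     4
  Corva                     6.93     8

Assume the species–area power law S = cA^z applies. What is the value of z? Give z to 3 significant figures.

Taking logs: ln S = ln c + z ln A, so z = (ln S₂ − ln S₁)/(ln A₂ − ln A₁).
z = ln(8/4) / ln(6.93/1.03) = ln(2) / ln(6.728) = 0.6931 / 1.9063 = 0.3636

0.364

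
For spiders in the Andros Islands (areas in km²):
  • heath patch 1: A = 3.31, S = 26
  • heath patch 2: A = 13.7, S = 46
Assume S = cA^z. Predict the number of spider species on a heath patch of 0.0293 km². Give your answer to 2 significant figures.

z = ln(46/26) / ln(13.7/3.31) = 0.5705 / 1.4204 = 0.4017
c = 26 / 3.31^0.4017 = 26 / 1.617 = 16.08
S₃ = 16.08 × 0.0293^0.4017 = 16.08 × 0.2422 ≈ 3.894

3.9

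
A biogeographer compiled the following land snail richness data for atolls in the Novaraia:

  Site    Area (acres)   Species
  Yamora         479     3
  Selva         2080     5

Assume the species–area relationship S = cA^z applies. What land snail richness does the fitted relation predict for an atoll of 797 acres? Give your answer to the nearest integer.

z = ln(5/3) / ln(2080/479) = 0.5108 / 1.4684 = 0.3479
c = 3 / 479^0.3479 = 3 / 8.559 = 0.3505
S₃ = 0.3505 × 797^0.3479 = 0.3505 × 10.22 ≈ 3.581

4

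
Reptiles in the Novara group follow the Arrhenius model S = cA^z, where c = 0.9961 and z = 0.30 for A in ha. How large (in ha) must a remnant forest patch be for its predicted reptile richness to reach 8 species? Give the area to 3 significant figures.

1040 ha

8 = 0.9961 × A^0.3  ⇒  A^0.3 = 8/0.9961 = 8.031
ln A = ln(8.031) / 0.3 = 2.0833 / 0.3 = 6.9445
A = e^6.9445 ≈ 1037 ha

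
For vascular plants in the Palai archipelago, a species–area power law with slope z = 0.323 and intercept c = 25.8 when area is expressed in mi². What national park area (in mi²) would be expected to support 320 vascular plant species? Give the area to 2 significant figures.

320 = 25.8 × A^0.323  ⇒  A^0.323 = 320/25.8 = 12.4
ln A = ln(12.4) / 0.323 = 2.5179 / 0.323 = 7.7955
A = e^7.7955 ≈ 2430 mi²

2400 mi²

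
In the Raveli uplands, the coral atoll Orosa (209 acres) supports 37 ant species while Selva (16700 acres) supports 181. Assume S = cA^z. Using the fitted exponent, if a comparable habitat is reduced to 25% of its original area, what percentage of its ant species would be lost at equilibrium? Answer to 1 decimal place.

z = ln(181/37) / ln(16700/209) = 1.5876 / 4.3808 = 0.3624
S_new/S_old = (A_new/A_old)^z = 0.25^0.3624 = exp(0.3624 × -1.3863) = 0.6051
Fraction lost = 1 − 0.6051 = 0.3949

39.5%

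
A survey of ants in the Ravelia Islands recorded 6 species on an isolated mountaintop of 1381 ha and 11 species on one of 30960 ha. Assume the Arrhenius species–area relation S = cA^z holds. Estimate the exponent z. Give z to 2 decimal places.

Taking logs: ln S = ln c + z ln A, so z = (ln S₂ − ln S₁)/(ln A₂ − ln A₁).
z = ln(11/6) / ln(30960/1381) = ln(1.833) / ln(22.42) = 0.6061 / 3.1099 = 0.1949

0.19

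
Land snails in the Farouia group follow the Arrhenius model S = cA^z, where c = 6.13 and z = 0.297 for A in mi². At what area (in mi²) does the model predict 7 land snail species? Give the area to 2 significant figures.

1.6 mi²

7 = 6.13 × A^0.297  ⇒  A^0.297 = 7/6.13 = 1.142
ln A = ln(1.142) / 0.297 = 0.1327 / 0.297 = 0.4469
A = e^0.4469 ≈ 1.563 mi²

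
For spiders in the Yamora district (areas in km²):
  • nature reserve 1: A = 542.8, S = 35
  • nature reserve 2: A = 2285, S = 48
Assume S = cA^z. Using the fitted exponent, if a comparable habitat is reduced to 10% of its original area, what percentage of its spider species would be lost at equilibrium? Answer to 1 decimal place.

39.7%

z = ln(48/35) / ln(2285/542.8) = 0.3159 / 1.4374 = 0.2197
S_new/S_old = (A_new/A_old)^z = 0.1^0.2197 = exp(0.2197 × -2.3026) = 0.6029
Fraction lost = 1 − 0.6029 = 0.3971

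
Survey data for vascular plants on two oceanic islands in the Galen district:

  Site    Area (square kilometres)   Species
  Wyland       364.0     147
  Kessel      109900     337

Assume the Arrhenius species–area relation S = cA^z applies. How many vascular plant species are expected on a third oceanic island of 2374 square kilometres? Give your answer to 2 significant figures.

z = ln(337/147) / ln(109900/364) = 0.8297 / 5.7102 = 0.1453
c = 147 / 364^0.1453 = 147 / 2.356 = 62.4
S₃ = 62.4 × 2374^0.1453 = 62.4 × 3.093 ≈ 193

190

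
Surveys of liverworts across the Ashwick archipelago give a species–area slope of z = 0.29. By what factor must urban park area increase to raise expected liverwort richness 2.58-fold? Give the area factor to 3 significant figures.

26.3

(A₂/A₁)^0.29 = 2.58, so A₂/A₁ = 2.58^(1/0.29) = 2.58^3.448
ln(A₂/A₁) = ln 2.58 / 0.29 = 0.9478 / 0.29 = 3.2682
A₂/A₁ = e^3.2682 ≈ 26.27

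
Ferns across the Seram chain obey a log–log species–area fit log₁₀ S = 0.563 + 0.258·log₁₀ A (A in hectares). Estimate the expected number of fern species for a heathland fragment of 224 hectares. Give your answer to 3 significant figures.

14.8

S = 3.656 × 224^0.258
ln S = ln 3.656 + 0.258 × ln 224 = 1.2964 + 0.258 × 5.4116 = 2.6926
S = e^2.6926 ≈ 14.77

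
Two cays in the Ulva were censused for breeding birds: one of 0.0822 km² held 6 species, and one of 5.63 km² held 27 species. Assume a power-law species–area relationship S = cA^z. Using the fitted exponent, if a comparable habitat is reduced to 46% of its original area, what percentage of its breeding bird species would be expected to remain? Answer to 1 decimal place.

z = ln(27/6) / ln(5.63/0.0822) = 1.5041 / 4.2267 = 0.3559
S_new/S_old = (A_new/A_old)^z = 0.46^0.3559 = exp(0.3559 × -0.7765) = 0.7586

75.9%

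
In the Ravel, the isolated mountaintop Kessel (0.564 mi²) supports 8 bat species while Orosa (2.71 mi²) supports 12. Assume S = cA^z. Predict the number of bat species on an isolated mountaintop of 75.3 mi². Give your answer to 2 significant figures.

z = ln(12/8) / ln(2.71/0.564) = 0.4055 / 1.5696 = 0.2583
c = 8 / 0.564^0.2583 = 8 / 0.8625 = 9.276
S₃ = 9.276 × 75.3^0.2583 = 9.276 × 3.054 ≈ 28.32

28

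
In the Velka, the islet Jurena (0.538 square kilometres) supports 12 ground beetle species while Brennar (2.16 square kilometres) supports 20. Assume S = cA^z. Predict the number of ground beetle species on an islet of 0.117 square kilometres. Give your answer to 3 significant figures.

z = ln(20/12) / ln(2.16/0.538) = 0.5108 / 1.3900 = 0.3675
c = 12 / 0.538^0.3675 = 12 / 0.7963 = 15.07
S₃ = 15.07 × 0.117^0.3675 = 15.07 × 0.4545 ≈ 6.85

6.85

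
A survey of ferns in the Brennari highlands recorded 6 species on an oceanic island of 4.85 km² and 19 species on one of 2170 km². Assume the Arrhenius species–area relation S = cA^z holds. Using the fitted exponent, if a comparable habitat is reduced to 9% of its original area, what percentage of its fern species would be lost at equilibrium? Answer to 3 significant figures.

z = ln(19/6) / ln(2170/4.85) = 1.1527 / 6.1035 = 0.1889
S_new/S_old = (A_new/A_old)^z = 0.09^0.1889 = exp(0.1889 × -2.4079) = 0.6346
Fraction lost = 1 − 0.6346 = 0.3654

36.5%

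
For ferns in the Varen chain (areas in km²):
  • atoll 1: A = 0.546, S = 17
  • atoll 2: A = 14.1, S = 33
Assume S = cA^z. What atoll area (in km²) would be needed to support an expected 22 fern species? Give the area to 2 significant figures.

z = ln(33/17) / ln(14.1/0.546) = 0.6633 / 3.2513 = 0.2040
c = 17 / 0.546^0.2040 = 17 / 0.8839 = 19.23
A = (22/19.23)^(1/0.2040) ⇒ ln A = ln(1.144)/0.2040 = 0.6587
A = e^0.6587 ≈ 1.932 km²

1.9 km²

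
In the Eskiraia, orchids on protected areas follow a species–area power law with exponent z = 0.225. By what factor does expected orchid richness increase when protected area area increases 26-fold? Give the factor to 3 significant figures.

S₂/S₁ = (A₂/A₁)^z = 26^0.225
ln(S₂/S₁) = 0.225 × ln 26 = 0.225 × 3.2581 = 0.7331
S₂/S₁ = e^0.7331 ≈ 2.081

2.08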